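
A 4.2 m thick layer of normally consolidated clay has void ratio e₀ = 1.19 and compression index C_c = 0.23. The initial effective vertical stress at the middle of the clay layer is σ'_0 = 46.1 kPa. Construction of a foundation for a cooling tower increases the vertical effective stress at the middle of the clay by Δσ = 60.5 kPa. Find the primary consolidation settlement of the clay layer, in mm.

S_c ≈ 161 mm

Final effective stress: σ'_f = σ'_0 + Δσ = 46.1 + 60.5 = 106.6 kPa.
Normally consolidated clay, so the full stress increment lies on the virgin compression line:
S_c = C_c·H/(1+e₀)·log₁₀(σ'_f/σ'_0) = 0.23×4.2/(1+1.19)×log₁₀(106.6/46.1)
    = 0.4411 × 0.36406 = 0.1606 m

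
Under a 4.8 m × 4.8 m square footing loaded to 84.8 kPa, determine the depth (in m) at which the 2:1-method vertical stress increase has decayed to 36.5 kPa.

2:1 spreading — at depth z the loaded area has grown by z in each plan dimension:
qB²/(B+z)² = Δσ_z ⇒ z = B(√(q/Δσ_z) − 1) = 4.8×(√(84.8/36.5) − 1) = 2.516 m

z ≈ 2.52 m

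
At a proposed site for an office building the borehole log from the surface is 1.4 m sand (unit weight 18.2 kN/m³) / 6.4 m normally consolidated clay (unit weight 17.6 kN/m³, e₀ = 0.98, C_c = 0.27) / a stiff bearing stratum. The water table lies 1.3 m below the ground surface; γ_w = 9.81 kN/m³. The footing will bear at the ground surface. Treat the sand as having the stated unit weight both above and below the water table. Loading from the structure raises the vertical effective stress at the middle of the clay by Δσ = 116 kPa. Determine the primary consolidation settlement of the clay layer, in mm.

Mid-depth of clay below the ground surface: z = 1.4 + 6.4/2 = 4.6 m.
Total vertical stress at mid-clay: σ_v = 18.2×1.4 + 17.6×3.2 = 81.8 kPa.
Pore pressure: u = 9.81×(4.6 − 1.3) = 32.373 kPa.
Initial effective stress: σ'_0 = σ_v − u = 81.8 − 32.373 = 49.427 kPa.
Final effective stress: σ'_f = σ'_0 + Δσ = 49.427 + 116 = 165.43 kPa.
Normally consolidated clay, so the full stress increment lies on the virgin compression line:
S_c = C_c·H/(1+e₀)·log₁₀(σ'_f/σ'_0) = 0.27×6.4/(1+0.98)×log₁₀(165.43/49.427)
    = 0.87273 × 0.52465 = 0.4579 m

S_c ≈ 458 mm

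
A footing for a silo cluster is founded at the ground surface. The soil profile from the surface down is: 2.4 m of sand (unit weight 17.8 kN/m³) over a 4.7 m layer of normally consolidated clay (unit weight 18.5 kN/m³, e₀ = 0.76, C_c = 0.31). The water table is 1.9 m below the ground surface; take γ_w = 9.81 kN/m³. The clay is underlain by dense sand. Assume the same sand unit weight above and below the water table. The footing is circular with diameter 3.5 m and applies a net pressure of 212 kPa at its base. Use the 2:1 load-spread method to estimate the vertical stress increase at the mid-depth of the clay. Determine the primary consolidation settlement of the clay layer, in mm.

Mid-depth of clay below the ground surface: z = 2.4 + 4.7/2 = 4.75 m.
Total vertical stress at mid-clay: σ_v = 17.8×2.4 + 18.5×2.35 = 86.195 kPa.
Pore pressure: u = 9.81×(4.75 − 1.9) = 27.959 kPa.
Initial effective stress: σ'_0 = σ_v − u = 86.195 − 27.959 = 58.236 kPa.
Stress increase at mid-clay by the 2:1 spreading method:
Δσ ≈ qD²/(D+z)² = 212×3.5²/(3.5+4.75)² = 38.156 kPa
Final effective stress: σ'_f = σ'_0 + Δσ = 58.236 + 38.156 = 96.392 kPa.
Normally consolidated clay, so the full stress increment lies on the virgin compression line:
S_c = C_c·H/(1+e₀)·log₁₀(σ'_f/σ'_0) = 0.31×4.7/(1+0.76)×log₁₀(96.392/58.236)
    = 0.82784 × 0.21885 = 0.1812 m

S_c ≈ 181 mm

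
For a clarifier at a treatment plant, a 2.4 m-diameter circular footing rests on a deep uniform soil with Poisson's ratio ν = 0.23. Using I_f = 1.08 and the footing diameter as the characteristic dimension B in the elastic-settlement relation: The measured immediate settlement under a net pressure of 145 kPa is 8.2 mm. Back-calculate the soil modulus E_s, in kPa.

E_s ≈ 43400 kPa

S_e = q·B·(1−ν²)/E_s · I_f  ⇒  E_s = q·B·(1−ν²)·I_f / S_e.
E_s = 145 × 2.4 × 0.9471 × 1.08 / 0.0082 = 43410 kPa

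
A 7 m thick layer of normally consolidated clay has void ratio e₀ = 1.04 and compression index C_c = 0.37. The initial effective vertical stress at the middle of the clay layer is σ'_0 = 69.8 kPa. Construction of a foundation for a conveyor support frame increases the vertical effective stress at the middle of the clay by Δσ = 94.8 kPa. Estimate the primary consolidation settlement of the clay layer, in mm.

Final effective stress: σ'_f = σ'_0 + Δσ = 69.8 + 94.8 = 164.6 kPa.
Normally consolidated clay, so the full stress increment lies on the virgin compression line:
S_c = C_c·H/(1+e₀)·log₁₀(σ'_f/σ'_0) = 0.37×7/(1+1.04)×log₁₀(164.6/69.8)
    = 1.2696 × 0.37257 = 0.473 m

S_c ≈ 473 mm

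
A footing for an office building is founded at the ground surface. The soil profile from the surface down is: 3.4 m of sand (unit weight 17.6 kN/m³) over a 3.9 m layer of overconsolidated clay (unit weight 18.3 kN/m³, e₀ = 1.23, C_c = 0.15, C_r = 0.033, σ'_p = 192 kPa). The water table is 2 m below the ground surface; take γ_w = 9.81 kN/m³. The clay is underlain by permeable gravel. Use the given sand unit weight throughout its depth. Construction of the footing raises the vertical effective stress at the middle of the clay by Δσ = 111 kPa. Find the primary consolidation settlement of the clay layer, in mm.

S_c ≈ 25.5 mm

Mid-depth of clay below the ground surface: z = 3.4 + 3.9/2 = 5.35 m.
Total vertical stress at mid-clay: σ_v = 17.6×3.4 + 18.3×1.95 = 95.525 kPa.
Pore pressure: u = 9.81×(5.35 − 2) = 32.864 kPa.
Initial effective stress: σ'_0 = σ_v − u = 95.525 − 32.864 = 62.661 kPa.
Final effective stress: σ'_f = 62.661 + 111 = 173.66 kPa.
σ'_f = 173.66 ≤ σ'_p = 192 kPa, so the clay remains overconsolidated and only the recompression index applies:
S_c = C_r·H/(1+e₀)·log₁₀(σ'_f/σ'_0) = 0.033×3.9/2.23×log₁₀(173.66/62.661)
    = 0.057714 × 0.4427 = 0.02555 m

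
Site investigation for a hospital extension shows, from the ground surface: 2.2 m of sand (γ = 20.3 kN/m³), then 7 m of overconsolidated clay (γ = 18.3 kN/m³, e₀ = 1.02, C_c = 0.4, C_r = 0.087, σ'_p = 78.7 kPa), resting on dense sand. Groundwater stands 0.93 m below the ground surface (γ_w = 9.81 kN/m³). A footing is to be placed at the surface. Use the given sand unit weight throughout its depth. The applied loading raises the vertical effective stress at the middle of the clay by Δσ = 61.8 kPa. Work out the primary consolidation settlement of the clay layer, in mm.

S_c ≈ 304 mm

Mid-depth of clay below the ground surface: z = 2.2 + 7/2 = 5.7 m.
Total vertical stress at mid-clay: σ_v = 20.3×2.2 + 18.3×3.5 = 108.71 kPa.
Pore pressure: u = 9.81×(5.7 − 0.93) = 46.794 kPa.
Initial effective stress: σ'_0 = σ_v − u = 108.71 − 46.794 = 61.916 kPa.
Final effective stress: σ'_f = 61.916 + 61.8 = 123.72 kPa.
σ'_f = 123.72 > σ'_p = 78.7 kPa, so the stress path crosses the preconsolidation pressure — recompression up to σ'_p, then virgin compression beyond:
S_c = H/(1+e₀)·[C_r·log₁₀(σ'_p/σ'_0) + C_c·log₁₀(σ'_f/σ'_p)]
    = 7/2.02 × [0.087×log₁₀(78.7/61.916) + 0.4×log₁₀(123.72/78.7)]
    = 3.4653 × [0.009063 + 0.078586] = 0.3037 m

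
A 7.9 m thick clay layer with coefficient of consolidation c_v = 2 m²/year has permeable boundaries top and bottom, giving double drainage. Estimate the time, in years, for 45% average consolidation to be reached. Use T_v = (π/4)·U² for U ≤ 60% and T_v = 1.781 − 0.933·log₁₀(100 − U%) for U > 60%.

Drainage path length: H_d = H/2 = 3.95 m (double drainage).
U ≤ 60%: T_v = (π/4)·U² = (π/4)×0.45² = 0.15904.
t = T_v·H_d²/c_v = 0.15904×3.95²/2 = 1.241 years.

t ≈ 1.24 years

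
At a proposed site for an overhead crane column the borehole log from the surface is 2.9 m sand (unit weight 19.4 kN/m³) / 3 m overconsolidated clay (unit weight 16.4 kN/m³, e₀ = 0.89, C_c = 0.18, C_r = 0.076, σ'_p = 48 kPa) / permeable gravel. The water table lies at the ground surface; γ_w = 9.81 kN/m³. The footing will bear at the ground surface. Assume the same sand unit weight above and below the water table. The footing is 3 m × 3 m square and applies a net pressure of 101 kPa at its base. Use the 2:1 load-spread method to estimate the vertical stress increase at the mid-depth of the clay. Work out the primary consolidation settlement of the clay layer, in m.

S_c ≈ 0.028 m

Mid-depth of clay below the ground surface: z = 2.9 + 3/2 = 4.4 m.
Total vertical stress at mid-clay: σ_v = 19.4×2.9 + 16.4×1.5 = 80.86 kPa.
Pore pressure: u = 9.81×(4.4 − 0) = 43.164 kPa.
Initial effective stress: σ'_0 = σ_v − u = 80.86 − 43.164 = 37.696 kPa.
Stress increase at mid-clay by the 2:1 spreading method:
Δσ = qBL/((B+z)(L+z)) = 101×3×3/((3+4.4)(3+4.4)) = 16.6 kPa
Final effective stress: σ'_f = 37.696 + 16.6 = 54.296 kPa.
σ'_f = 54.296 > σ'_p = 48 kPa, so the stress path crosses the preconsolidation pressure — recompression up to σ'_p, then virgin compression beyond:
S_c = H/(1+e₀)·[C_r·log₁₀(σ'_p/σ'_0) + C_c·log₁₀(σ'_f/σ'_p)]
    = 3/1.89 × [0.076×log₁₀(48/37.696) + 0.18×log₁₀(54.296/48)]
    = 1.5873 × [0.0079759 + 0.0096348] = 0.02795 m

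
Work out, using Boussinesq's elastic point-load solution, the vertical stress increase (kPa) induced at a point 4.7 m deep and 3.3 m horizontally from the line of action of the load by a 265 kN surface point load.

Boussinesq vertical stress below a point load on an elastic half-space:
Δσ_z = 3P/(2πz²) · [1 + (r/z)²]^(−5/2)
r/z = 3.3/4.7 = 0.70213; [1+(r/z)²]^(−5/2) = 0.36717.
Δσ_z = 3×265/(2π×4.7²) × 0.36717 = 5.7278 × 0.36717 = 2.103 kPa

Δσ_z ≈ 2.1 kPa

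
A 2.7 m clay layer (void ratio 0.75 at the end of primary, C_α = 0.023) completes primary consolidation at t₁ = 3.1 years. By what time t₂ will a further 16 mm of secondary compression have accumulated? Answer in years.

t₂ ≈ 8.75 years

S_s = C_α·H/(1+e_p)·log₁₀(t₂/t₁) ⇒ log₁₀(t₂/t₁) = S_s·(1+e_p)/(C_α·H).
log₁₀(t₂/t₁) = 0.016 × (1+0.75) / (0.023×2.7) = 0.4509
t₂ = t₁ × 10^0.4509 = 3.1 × 2.824 = 8.755 years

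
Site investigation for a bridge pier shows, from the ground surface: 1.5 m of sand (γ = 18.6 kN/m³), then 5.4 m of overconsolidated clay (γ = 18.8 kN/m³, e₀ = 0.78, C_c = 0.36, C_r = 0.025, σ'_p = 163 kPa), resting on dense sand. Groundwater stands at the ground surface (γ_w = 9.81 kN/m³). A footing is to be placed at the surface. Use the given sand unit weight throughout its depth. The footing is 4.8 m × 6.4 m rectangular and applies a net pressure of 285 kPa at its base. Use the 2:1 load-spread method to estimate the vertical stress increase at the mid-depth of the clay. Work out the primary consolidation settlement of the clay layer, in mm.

S_c ≈ 40.8 mm

Mid-depth of clay below the ground surface: z = 1.5 + 5.4/2 = 4.2 m.
Total vertical stress at mid-clay: σ_v = 18.6×1.5 + 18.8×2.7 = 78.66 kPa.
Pore pressure: u = 9.81×(4.2 − 0) = 41.202 kPa.
Initial effective stress: σ'_0 = σ_v − u = 78.66 − 41.202 = 37.458 kPa.
Stress increase at mid-clay by the 2:1 spreading method:
Δσ = qBL/((B+z)(L+z)) = 285×4.8×6.4/((4.8+4.2)(6.4+4.2)) = 91.774 kPa
Final effective stress: σ'_f = 37.458 + 91.774 = 129.23 kPa.
σ'_f = 129.23 ≤ σ'_p = 163 kPa, so the clay remains overconsolidated and only the recompression index applies:
S_c = C_r·H/(1+e₀)·log₁₀(σ'_f/σ'_0) = 0.025×5.4/1.78×log₁₀(129.23/37.458)
    = 0.075843 × 0.53782 = 0.04079 m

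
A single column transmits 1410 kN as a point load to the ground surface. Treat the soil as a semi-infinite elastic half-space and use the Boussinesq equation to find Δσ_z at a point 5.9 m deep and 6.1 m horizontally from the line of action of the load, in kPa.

Boussinesq vertical stress below a point load on an elastic half-space:
Δσ_z = 3P/(2πz²) · [1 + (r/z)²]^(−5/2)
r/z = 6.1/5.9 = 1.0339; [1+(r/z)²]^(−5/2) = 0.16242.
Δσ_z = 3×1410/(2π×5.9²) × 0.16242 = 19.34 × 0.16242 = 3.141 kPa

Δσ_z ≈ 3.14 kPa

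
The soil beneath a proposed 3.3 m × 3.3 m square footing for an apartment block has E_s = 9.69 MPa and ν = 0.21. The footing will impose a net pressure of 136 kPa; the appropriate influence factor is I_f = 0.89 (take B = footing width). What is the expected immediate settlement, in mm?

S_e ≈ 39.4 mm

Immediate (elastic) settlement: S_e = q·B·(1−ν²)/E_s · I_f.
E_s = 9.69 MPa = 9690 kPa.
S_e = 136 × 3.3 × (1 − 0.21²) / 9690 × 0.89
    = 136 × 3.3 × 0.9559 / 9690 × 0.89
    = 0.0394 m = 39.4 mm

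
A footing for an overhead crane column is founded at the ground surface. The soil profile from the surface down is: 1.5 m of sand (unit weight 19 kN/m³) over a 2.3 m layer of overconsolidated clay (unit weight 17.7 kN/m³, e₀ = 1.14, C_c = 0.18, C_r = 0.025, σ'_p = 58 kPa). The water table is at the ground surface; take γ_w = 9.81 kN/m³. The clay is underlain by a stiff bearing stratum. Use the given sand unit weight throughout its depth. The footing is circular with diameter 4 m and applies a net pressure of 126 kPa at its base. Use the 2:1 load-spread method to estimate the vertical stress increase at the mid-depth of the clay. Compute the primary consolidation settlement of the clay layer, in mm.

Mid-depth of clay below the ground surface: z = 1.5 + 2.3/2 = 2.65 m.
Total vertical stress at mid-clay: σ_v = 19×1.5 + 17.7×1.15 = 48.855 kPa.
Pore pressure: u = 9.81×(2.65 − 0) = 25.997 kPa.
Initial effective stress: σ'_0 = σ_v − u = 48.855 − 25.997 = 22.858 kPa.
Stress increase at mid-clay by the 2:1 spreading method:
Δσ ≈ qD²/(D+z)² = 126×4²/(4+2.65)² = 45.588 kPa
Final effective stress: σ'_f = 22.858 + 45.588 = 68.446 kPa.
σ'_f = 68.446 > σ'_p = 58 kPa, so the stress path crosses the preconsolidation pressure — recompression up to σ'_p, then virgin compression beyond:
S_c = H/(1+e₀)·[C_r·log₁₀(σ'_p/σ'_0) + C_c·log₁₀(σ'_f/σ'_p)]
    = 2.3/2.14 × [0.025×log₁₀(58/22.858) + 0.18×log₁₀(68.446/58)]
    = 1.0748 × [0.01011 + 0.012946] = 0.02478 m

S_c ≈ 24.8 mm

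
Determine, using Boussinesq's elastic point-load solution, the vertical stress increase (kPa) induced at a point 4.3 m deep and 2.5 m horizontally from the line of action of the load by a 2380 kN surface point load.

Boussinesq vertical stress below a point load on an elastic half-space:
Δσ_z = 3P/(2πz²) · [1 + (r/z)²]^(−5/2)
r/z = 2.5/4.3 = 0.5814; [1+(r/z)²]^(−5/2) = 0.48288.
Δσ_z = 3×2380/(2π×4.3²) × 0.48288 = 61.458 × 0.48288 = 29.68 kPa

Δσ_z ≈ 29.7 kPa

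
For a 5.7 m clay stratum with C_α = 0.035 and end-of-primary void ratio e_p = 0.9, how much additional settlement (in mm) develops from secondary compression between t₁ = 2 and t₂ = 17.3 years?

Secondary compression: S_s = C_α·H/(1+e_p)·log₁₀(t₂/t₁)
S_s = 0.035×5.7/(1+0.9)×log₁₀(17.3/2)
    = 0.105 × 0.937 = 0.09839 m

S_s ≈ 98.4 mm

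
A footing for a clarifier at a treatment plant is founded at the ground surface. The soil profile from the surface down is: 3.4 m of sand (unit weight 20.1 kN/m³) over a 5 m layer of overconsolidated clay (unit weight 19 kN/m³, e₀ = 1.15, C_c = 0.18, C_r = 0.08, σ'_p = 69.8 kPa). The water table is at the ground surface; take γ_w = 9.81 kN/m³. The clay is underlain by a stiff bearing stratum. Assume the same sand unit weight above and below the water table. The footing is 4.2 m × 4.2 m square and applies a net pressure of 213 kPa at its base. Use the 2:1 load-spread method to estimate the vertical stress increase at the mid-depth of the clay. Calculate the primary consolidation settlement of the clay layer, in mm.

Mid-depth of clay below the ground surface: z = 3.4 + 5/2 = 5.9 m.
Total vertical stress at mid-clay: σ_v = 20.1×3.4 + 19×2.5 = 115.84 kPa.
Pore pressure: u = 9.81×(5.9 − 0) = 57.879 kPa.
Initial effective stress: σ'_0 = σ_v − u = 115.84 − 57.879 = 57.961 kPa.
Stress increase at mid-clay by the 2:1 spreading method:
Δσ = qBL/((B+z)(L+z)) = 213×4.2×4.2/((4.2+5.9)(4.2+5.9)) = 36.833 kPa
Final effective stress: σ'_f = 57.961 + 36.833 = 94.794 kPa.
σ'_f = 94.794 > σ'_p = 69.8 kPa, so the stress path crosses the preconsolidation pressure — recompression up to σ'_p, then virgin compression beyond:
S_c = H/(1+e₀)·[C_r·log₁₀(σ'_p/σ'_0) + C_c·log₁₀(σ'_f/σ'_p)]
    = 5/2.15 × [0.08×log₁₀(69.8/57.961) + 0.18×log₁₀(94.794/69.8)]
    = 2.3256 × [0.0064576 + 0.023927] = 0.07066 m

S_c ≈ 70.7 mm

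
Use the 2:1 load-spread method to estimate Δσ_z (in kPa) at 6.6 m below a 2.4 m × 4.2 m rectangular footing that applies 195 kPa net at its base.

Δσ_z ≈ 20.2 kPa

By the 2:1 method the load spreads at 1 horizontal : 2 vertical, so at depth z the loaded area has grown by z in each plan dimension:
Δσ = qBL/((B+z)(L+z)) = 195×2.4×4.2/((2.4+6.6)(4.2+6.6)) = 20.222 kPa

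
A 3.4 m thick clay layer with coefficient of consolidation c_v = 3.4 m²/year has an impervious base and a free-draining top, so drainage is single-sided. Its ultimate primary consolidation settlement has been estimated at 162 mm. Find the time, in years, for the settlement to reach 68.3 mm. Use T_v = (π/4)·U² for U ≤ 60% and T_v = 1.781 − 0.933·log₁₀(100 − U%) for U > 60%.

t ≈ 0.475 years

Drainage path length: H_d = H = 3.4 m (single drainage).
U = S(t)/S_ult = 68.3/162 = 0.4216.
U ≤ 60%: T_v = (π/4)·U² = (π/4)×0.4216² = 0.13961.
t = T_v·H_d²/c_v = 0.13961×3.4²/3.4 = 0.4747 years.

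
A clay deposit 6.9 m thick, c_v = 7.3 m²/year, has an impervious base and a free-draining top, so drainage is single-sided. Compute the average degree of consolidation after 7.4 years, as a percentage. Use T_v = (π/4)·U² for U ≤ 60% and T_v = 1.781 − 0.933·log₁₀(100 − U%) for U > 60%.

U ≈ 95.1 %

Drainage path length: H_d = H = 6.9 m (single drainage).
T_v = c_v·t/H_d² = 7.3×7.4/6.9² = 1.1346.
T_v = 1.1346 corresponds to the U > 60% branch:
U = 1 − 10^((1.781 − T_v)/0.933)/100 = 0.9507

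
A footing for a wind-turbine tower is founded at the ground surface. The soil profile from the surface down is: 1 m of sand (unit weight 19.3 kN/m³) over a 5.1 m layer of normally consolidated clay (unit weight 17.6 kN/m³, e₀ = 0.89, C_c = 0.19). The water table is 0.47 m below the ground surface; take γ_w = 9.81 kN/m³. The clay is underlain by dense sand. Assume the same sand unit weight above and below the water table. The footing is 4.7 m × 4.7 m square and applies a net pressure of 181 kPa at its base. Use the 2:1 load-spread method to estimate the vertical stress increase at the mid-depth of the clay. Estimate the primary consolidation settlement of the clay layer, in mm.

Mid-depth of clay below the ground surface: z = 1 + 5.1/2 = 3.55 m.
Total vertical stress at mid-clay: σ_v = 19.3×1 + 17.6×2.55 = 64.18 kPa.
Pore pressure: u = 9.81×(3.55 − 0.47) = 30.215 kPa.
Initial effective stress: σ'_0 = σ_v − u = 64.18 − 30.215 = 33.965 kPa.
Stress increase at mid-clay by the 2:1 spreading method:
Δσ = qBL/((B+z)(L+z)) = 181×4.7×4.7/((4.7+3.55)(4.7+3.55)) = 58.744 kPa
Final effective stress: σ'_f = σ'_0 + Δσ = 33.965 + 58.744 = 92.709 kPa.
Normally consolidated clay, so the full stress increment lies on the virgin compression line:
S_c = C_c·H/(1+e₀)·log₁₀(σ'_f/σ'_0) = 0.19×5.1/(1+0.89)×log₁₀(92.709/33.965)
    = 0.5127 × 0.43609 = 0.2236 m

S_c ≈ 224 mm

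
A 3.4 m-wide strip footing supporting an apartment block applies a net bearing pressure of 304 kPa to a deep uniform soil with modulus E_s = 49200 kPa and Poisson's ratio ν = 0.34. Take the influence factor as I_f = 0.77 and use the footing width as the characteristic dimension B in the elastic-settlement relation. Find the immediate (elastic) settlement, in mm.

Immediate (elastic) settlement: S_e = q·B·(1−ν²)/E_s · I_f.
S_e = 304 × 3.4 × (1 − 0.34²) / 49200 × 0.77
    = 304 × 3.4 × 0.8844 / 49200 × 0.77
    = 0.01431 m = 14.31 mm

S_e ≈ 14.3 mm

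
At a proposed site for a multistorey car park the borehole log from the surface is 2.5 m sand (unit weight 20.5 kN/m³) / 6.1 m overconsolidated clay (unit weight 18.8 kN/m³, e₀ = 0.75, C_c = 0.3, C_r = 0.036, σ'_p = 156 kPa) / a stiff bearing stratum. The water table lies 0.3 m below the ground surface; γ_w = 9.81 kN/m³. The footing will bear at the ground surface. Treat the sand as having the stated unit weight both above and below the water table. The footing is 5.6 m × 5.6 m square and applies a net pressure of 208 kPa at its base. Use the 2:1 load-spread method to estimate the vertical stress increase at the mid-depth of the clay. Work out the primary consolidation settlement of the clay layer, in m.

Mid-depth of clay below the ground surface: z = 2.5 + 6.1/2 = 5.55 m.
Total vertical stress at mid-clay: σ_v = 20.5×2.5 + 18.8×3.05 = 108.59 kPa.
Pore pressure: u = 9.81×(5.55 − 0.3) = 51.503 kPa.
Initial effective stress: σ'_0 = σ_v − u = 108.59 − 51.503 = 57.087 kPa.
Stress increase at mid-clay by the 2:1 spreading method:
Δσ = qBL/((B+z)(L+z)) = 208×5.6×5.6/((5.6+5.55)(5.6+5.55)) = 52.467 kPa
Final effective stress: σ'_f = 57.087 + 52.467 = 109.55 kPa.
σ'_f = 109.55 ≤ σ'_p = 156 kPa, so the clay remains overconsolidated and only the recompression index applies:
S_c = C_r·H/(1+e₀)·log₁₀(σ'_f/σ'_0) = 0.036×6.1/1.75×log₁₀(109.55/57.087)
    = 0.12549 × 0.28308 = 0.03552 m

S_c ≈ 0.0355 m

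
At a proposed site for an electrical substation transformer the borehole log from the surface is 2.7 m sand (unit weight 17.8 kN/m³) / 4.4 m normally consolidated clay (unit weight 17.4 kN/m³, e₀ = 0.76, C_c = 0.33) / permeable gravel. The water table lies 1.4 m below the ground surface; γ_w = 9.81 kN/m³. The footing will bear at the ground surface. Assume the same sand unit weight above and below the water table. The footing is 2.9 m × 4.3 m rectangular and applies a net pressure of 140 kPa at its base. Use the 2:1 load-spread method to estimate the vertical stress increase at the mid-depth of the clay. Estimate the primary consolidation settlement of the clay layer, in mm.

S_c ≈ 138 mm

Mid-depth of clay below the ground surface: z = 2.7 + 4.4/2 = 4.9 m.
Total vertical stress at mid-clay: σ_v = 17.8×2.7 + 17.4×2.2 = 86.34 kPa.
Pore pressure: u = 9.81×(4.9 − 1.4) = 34.335 kPa.
Initial effective stress: σ'_0 = σ_v − u = 86.34 − 34.335 = 52.005 kPa.
Stress increase at mid-clay by the 2:1 spreading method:
Δσ = qBL/((B+z)(L+z)) = 140×2.9×4.3/((2.9+4.9)(4.3+4.9)) = 24.328 kPa
Final effective stress: σ'_f = σ'_0 + Δσ = 52.005 + 24.328 = 76.333 kPa.
Normally consolidated clay, so the full stress increment lies on the virgin compression line:
S_c = C_c·H/(1+e₀)·log₁₀(σ'_f/σ'_0) = 0.33×4.4/(1+0.76)×log₁₀(76.333/52.005)
    = 0.825 × 0.16667 = 0.1375 m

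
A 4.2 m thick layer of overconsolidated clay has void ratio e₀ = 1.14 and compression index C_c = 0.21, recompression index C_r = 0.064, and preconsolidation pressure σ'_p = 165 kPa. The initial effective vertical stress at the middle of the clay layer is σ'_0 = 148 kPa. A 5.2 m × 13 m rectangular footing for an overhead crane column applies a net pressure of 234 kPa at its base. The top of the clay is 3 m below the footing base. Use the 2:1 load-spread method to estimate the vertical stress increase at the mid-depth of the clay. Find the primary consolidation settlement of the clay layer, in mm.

S_c ≈ 67.6 mm

Mid-depth of clay below the footing base: z = 3 + 4.2/2 = 5.1 m.
Stress increase at mid-clay by the 2:1 spreading method:
Δσ = qBL/((B+z)(L+z)) = 234×5.2×13/((5.2+5.1)(13+5.1)) = 84.849 kPa
Final effective stress: σ'_f = 148 + 84.849 = 232.85 kPa.
σ'_f = 232.85 > σ'_p = 165 kPa, so the stress path crosses the preconsolidation pressure — recompression up to σ'_p, then virgin compression beyond:
S_c = H/(1+e₀)·[C_r·log₁₀(σ'_p/σ'_0) + C_c·log₁₀(σ'_f/σ'_p)]
    = 4.2/2.14 × [0.064×log₁₀(165/148) + 0.21×log₁₀(232.85/165)]
    = 1.9626 × [0.0030222 + 0.031414] = 0.06758 m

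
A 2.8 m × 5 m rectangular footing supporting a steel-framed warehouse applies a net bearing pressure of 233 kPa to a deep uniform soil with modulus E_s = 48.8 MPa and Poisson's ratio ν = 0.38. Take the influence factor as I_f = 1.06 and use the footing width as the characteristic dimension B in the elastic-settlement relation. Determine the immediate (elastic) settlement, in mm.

Immediate (elastic) settlement: S_e = q·B·(1−ν²)/E_s · I_f.
E_s = 48.8 MPa = 48800 kPa.
S_e = 233 × 2.8 × (1 − 0.38²) / 48800 × 1.06
    = 233 × 2.8 × 0.8556 / 48800 × 1.06
    = 0.01212 m = 12.12 mm

S_e ≈ 12.1 mm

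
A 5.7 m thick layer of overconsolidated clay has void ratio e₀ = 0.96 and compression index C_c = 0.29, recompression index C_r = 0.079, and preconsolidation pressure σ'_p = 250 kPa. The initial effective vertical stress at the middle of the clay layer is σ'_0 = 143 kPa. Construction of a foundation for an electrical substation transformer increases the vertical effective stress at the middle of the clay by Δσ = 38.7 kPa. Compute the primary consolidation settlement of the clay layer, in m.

S_c ≈ 0.0239 m

Final effective stress: σ'_f = 143 + 38.7 = 181.7 kPa.
σ'_f = 181.7 ≤ σ'_p = 250 kPa, so the clay remains overconsolidated and only the recompression index applies:
S_c = C_r·H/(1+e₀)·log₁₀(σ'_f/σ'_0) = 0.079×5.7/1.96×log₁₀(181.7/143)
    = 0.22975 × 0.10402 = 0.0239 m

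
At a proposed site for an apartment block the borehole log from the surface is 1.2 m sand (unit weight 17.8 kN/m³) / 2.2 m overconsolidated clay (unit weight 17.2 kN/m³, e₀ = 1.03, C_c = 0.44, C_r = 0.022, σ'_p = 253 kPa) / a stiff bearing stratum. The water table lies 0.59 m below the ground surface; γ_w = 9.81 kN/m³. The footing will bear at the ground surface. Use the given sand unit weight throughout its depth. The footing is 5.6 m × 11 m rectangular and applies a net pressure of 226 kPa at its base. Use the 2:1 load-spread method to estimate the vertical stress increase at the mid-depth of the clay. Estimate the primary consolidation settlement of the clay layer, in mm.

S_c ≈ 19.6 mm

Mid-depth of clay below the ground surface: z = 1.2 + 2.2/2 = 2.3 m.
Total vertical stress at mid-clay: σ_v = 17.8×1.2 + 17.2×1.1 = 40.28 kPa.
Pore pressure: u = 9.81×(2.3 − 0.59) = 16.775 kPa.
Initial effective stress: σ'_0 = σ_v − u = 40.28 − 16.775 = 23.505 kPa.
Stress increase at mid-clay by the 2:1 spreading method:
Δσ = qBL/((B+z)(L+z)) = 226×5.6×11/((5.6+2.3)(11+2.3)) = 132.5 kPa
Final effective stress: σ'_f = 23.505 + 132.5 = 156 kPa.
σ'_f = 156 ≤ σ'_p = 253 kPa, so the clay remains overconsolidated and only the recompression index applies:
S_c = C_r·H/(1+e₀)·log₁₀(σ'_f/σ'_0) = 0.022×2.2/2.03×log₁₀(156/23.505)
    = 0.023841 × 0.82196 = 0.0196 m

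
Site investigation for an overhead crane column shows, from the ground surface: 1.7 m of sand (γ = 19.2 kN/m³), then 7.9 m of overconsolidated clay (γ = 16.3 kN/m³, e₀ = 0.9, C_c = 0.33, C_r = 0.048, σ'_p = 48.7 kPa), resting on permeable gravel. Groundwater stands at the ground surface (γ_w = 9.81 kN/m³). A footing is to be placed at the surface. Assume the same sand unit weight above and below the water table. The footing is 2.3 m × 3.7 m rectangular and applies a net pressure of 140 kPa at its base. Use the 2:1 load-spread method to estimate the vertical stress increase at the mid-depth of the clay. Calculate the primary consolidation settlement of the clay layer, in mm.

S_c ≈ 114 mm

Mid-depth of clay below the ground surface: z = 1.7 + 7.9/2 = 5.65 m.
Total vertical stress at mid-clay: σ_v = 19.2×1.7 + 16.3×3.95 = 97.025 kPa.
Pore pressure: u = 9.81×(5.65 − 0) = 55.427 kPa.
Initial effective stress: σ'_0 = σ_v − u = 97.025 − 55.427 = 41.598 kPa.
Stress increase at mid-clay by the 2:1 spreading method:
Δσ = qBL/((B+z)(L+z)) = 140×2.3×3.7/((2.3+5.65)(3.7+5.65)) = 16.028 kPa
Final effective stress: σ'_f = 41.598 + 16.028 = 57.626 kPa.
σ'_f = 57.626 > σ'_p = 48.7 kPa, so the stress path crosses the preconsolidation pressure — recompression up to σ'_p, then virgin compression beyond:
S_c = H/(1+e₀)·[C_r·log₁₀(σ'_p/σ'_0) + C_c·log₁₀(σ'_f/σ'_p)]
    = 7.9/1.9 × [0.048×log₁₀(48.7/41.598) + 0.33×log₁₀(57.626/48.7)]
    = 4.1579 × [0.0032859 + 0.02412] = 0.114 m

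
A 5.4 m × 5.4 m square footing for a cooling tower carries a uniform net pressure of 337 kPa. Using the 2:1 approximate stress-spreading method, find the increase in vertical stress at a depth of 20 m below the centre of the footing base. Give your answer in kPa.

Δσ_z ≈ 15.2 kPa

By the 2:1 method the load spreads at 1 horizontal : 2 vertical, so at depth z the loaded area has grown by z in each plan dimension:
Δσ = qBL/((B+z)(L+z)) = 337×5.4×5.4/((5.4+20)(5.4+20)) = 15.232 kPa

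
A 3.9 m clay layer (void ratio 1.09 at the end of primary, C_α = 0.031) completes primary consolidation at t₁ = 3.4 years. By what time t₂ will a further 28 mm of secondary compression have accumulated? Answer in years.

S_s = C_α·H/(1+e_p)·log₁₀(t₂/t₁) ⇒ log₁₀(t₂/t₁) = S_s·(1+e_p)/(C_α·H).
log₁₀(t₂/t₁) = 0.028 × (1+1.09) / (0.031×3.9) = 0.484
t₂ = t₁ × 10^0.484 = 3.4 × 3.048 = 10.36 years

t₂ ≈ 10.4 years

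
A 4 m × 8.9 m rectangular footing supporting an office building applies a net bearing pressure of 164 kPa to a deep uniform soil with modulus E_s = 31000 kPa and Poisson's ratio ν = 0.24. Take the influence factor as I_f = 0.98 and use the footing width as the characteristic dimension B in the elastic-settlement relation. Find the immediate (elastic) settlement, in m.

Immediate (elastic) settlement: S_e = q·B·(1−ν²)/E_s · I_f.
S_e = 164 × 4 × (1 − 0.24²) / 31000 × 0.98
    = 164 × 4 × 0.9424 / 31000 × 0.98
    = 0.01954 m

S_e ≈ 0.0195 m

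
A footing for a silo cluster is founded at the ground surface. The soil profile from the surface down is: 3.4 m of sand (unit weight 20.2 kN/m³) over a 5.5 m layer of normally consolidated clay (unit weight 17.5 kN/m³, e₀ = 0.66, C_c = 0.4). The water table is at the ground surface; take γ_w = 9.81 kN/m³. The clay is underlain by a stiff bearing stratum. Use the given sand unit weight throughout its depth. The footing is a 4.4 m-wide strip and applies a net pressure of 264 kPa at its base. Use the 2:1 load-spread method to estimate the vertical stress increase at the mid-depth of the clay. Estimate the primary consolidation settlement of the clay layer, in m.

Mid-depth of clay below the ground surface: z = 3.4 + 5.5/2 = 6.15 m.
Total vertical stress at mid-clay: σ_v = 20.2×3.4 + 17.5×2.75 = 116.8 kPa.
Pore pressure: u = 9.81×(6.15 − 0) = 60.332 kPa.
Initial effective stress: σ'_0 = σ_v − u = 116.8 − 60.332 = 56.468 kPa.
Stress increase at mid-clay by the 2:1 spreading method:
Δσ = qB/(B+z) = 264×4.4/(4.4+6.15) = 110.1 kPa
Final effective stress: σ'_f = σ'_0 + Δσ = 56.468 + 110.1 = 166.57 kPa.
Normally consolidated clay, so the full stress increment lies on the virgin compression line:
S_c = C_c·H/(1+e₀)·log₁₀(σ'_f/σ'_0) = 0.4×5.5/(1+0.66)×log₁₀(166.57/56.468)
    = 1.3253 × 0.46979 = 0.6226 m

S_c ≈ 0.623 m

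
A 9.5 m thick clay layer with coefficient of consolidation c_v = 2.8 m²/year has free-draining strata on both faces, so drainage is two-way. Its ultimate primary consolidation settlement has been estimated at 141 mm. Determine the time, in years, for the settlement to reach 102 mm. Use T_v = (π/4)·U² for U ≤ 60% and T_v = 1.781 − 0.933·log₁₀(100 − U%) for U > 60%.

Drainage path length: H_d = H/2 = 4.75 m (double drainage).
U = S(t)/S_ult = 102/141 = 0.7234.
U > 60%: T_v = 1.781 − 0.933·log₁₀(100 − 72.34) = 0.43576.
t = T_v·H_d²/c_v = 0.43576×4.75²/2.8 = 3.511 years.

t ≈ 3.51 years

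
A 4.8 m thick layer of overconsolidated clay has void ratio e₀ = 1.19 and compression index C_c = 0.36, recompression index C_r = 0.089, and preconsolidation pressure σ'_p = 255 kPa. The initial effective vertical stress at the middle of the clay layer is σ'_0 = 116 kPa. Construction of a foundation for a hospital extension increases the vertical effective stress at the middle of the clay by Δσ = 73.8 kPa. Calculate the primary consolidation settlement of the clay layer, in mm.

Final effective stress: σ'_f = 116 + 73.8 = 189.8 kPa.
σ'_f = 189.8 ≤ σ'_p = 255 kPa, so the clay remains overconsolidated and only the recompression index applies:
S_c = C_r·H/(1+e₀)·log₁₀(σ'_f/σ'_0) = 0.089×4.8/2.19×log₁₀(189.8/116)
    = 0.19507 × 0.21384 = 0.04171 m

S_c ≈ 41.7 mm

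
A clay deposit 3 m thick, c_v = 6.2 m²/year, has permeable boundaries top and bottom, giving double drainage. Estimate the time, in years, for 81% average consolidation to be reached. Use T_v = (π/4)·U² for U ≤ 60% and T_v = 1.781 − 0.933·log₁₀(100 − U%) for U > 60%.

Drainage path length: H_d = H/2 = 1.5 m (double drainage).
U > 60%: T_v = 1.781 − 0.933·log₁₀(100 − 81) = 0.58792.
t = T_v·H_d²/c_v = 0.58792×1.5²/6.2 = 0.2134 years.

t ≈ 0.213 years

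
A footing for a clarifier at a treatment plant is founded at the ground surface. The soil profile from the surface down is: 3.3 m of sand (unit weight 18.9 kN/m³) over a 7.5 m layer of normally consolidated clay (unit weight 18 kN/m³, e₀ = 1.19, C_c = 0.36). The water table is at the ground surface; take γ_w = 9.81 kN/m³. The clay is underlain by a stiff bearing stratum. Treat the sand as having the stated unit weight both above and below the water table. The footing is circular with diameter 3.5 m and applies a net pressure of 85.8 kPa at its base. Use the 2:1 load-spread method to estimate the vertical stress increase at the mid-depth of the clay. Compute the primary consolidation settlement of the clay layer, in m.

Mid-depth of clay below the ground surface: z = 3.3 + 7.5/2 = 7.05 m.
Total vertical stress at mid-clay: σ_v = 18.9×3.3 + 18×3.75 = 129.87 kPa.
Pore pressure: u = 9.81×(7.05 − 0) = 69.16 kPa.
Initial effective stress: σ'_0 = σ_v − u = 129.87 − 69.16 = 60.71 kPa.
Stress increase at mid-clay by the 2:1 spreading method:
Δσ ≈ qD²/(D+z)² = 85.8×3.5²/(3.5+7.05)² = 9.4432 kPa
Final effective stress: σ'_f = σ'_0 + Δσ = 60.71 + 9.4432 = 70.153 kPa.
Normally consolidated clay, so the full stress increment lies on the virgin compression line:
S_c = C_c·H/(1+e₀)·log₁₀(σ'_f/σ'_0) = 0.36×7.5/(1+1.19)×log₁₀(70.153/60.71)
    = 1.2329 × 0.062786 = 0.07741 m

S_c ≈ 0.0774 m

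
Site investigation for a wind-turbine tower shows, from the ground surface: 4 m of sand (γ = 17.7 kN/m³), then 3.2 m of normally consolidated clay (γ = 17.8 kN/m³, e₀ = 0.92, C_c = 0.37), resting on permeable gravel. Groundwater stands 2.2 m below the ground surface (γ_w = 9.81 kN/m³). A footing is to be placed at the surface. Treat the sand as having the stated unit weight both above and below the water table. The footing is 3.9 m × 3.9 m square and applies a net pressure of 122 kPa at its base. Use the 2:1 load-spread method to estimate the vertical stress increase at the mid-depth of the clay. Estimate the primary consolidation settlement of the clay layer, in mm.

Mid-depth of clay below the ground surface: z = 4 + 3.2/2 = 5.6 m.
Total vertical stress at mid-clay: σ_v = 17.7×4 + 17.8×1.6 = 99.28 kPa.
Pore pressure: u = 9.81×(5.6 − 2.2) = 33.354 kPa.
Initial effective stress: σ'_0 = σ_v − u = 99.28 − 33.354 = 65.926 kPa.
Stress increase at mid-clay by the 2:1 spreading method:
Δσ = qBL/((B+z)(L+z)) = 122×3.9×3.9/((3.9+5.6)(3.9+5.6)) = 20.561 kPa
Final effective stress: σ'_f = σ'_0 + Δσ = 65.926 + 20.561 = 86.487 kPa.
Normally consolidated clay, so the full stress increment lies on the virgin compression line:
S_c = C_c·H/(1+e₀)·log₁₀(σ'_f/σ'_0) = 0.37×3.2/(1+0.92)×log₁₀(86.487/65.926)
    = 0.61667 × 0.11789 = 0.0727 m

S_c ≈ 72.7 mm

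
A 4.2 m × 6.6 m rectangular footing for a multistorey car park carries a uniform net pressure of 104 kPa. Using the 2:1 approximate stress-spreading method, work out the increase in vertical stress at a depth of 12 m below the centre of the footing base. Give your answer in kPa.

By the 2:1 method the load spreads at 1 horizontal : 2 vertical, so at depth z the loaded area has grown by z in each plan dimension:
Δσ = qBL/((B+z)(L+z)) = 104×4.2×6.6/((4.2+12)(6.6+12)) = 9.5675 kPa

Δσ_z ≈ 9.57 kPa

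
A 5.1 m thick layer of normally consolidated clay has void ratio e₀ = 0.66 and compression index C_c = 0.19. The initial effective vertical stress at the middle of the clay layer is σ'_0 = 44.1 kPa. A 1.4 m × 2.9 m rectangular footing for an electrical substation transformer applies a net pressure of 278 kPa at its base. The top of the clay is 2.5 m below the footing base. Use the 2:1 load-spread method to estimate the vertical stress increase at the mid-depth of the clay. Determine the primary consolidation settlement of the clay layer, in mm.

Mid-depth of clay below the footing base: z = 2.5 + 5.1/2 = 5.05 m.
Stress increase at mid-clay by the 2:1 spreading method:
Δσ = qBL/((B+z)(L+z)) = 278×1.4×2.9/((1.4+5.05)(2.9+5.05)) = 22.011 kPa
Final effective stress: σ'_f = σ'_0 + Δσ = 44.1 + 22.011 = 66.111 kPa.
Normally consolidated clay, so the full stress increment lies on the virgin compression line:
S_c = C_c·H/(1+e₀)·log₁₀(σ'_f/σ'_0) = 0.19×5.1/(1+0.66)×log₁₀(66.111/44.1)
    = 0.58373 × 0.17584 = 0.1026 m

S_c ≈ 103 mm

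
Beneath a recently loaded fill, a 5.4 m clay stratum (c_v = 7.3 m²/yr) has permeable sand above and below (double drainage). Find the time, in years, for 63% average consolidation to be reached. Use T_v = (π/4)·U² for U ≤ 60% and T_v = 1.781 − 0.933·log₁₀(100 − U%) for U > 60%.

Drainage path length: H_d = H/2 = 2.7 m (double drainage).
U > 60%: T_v = 1.781 − 0.933·log₁₀(100 − 63) = 0.31787.
t = T_v·H_d²/c_v = 0.31787×2.7²/7.3 = 0.3174 years.

t ≈ 0.317 years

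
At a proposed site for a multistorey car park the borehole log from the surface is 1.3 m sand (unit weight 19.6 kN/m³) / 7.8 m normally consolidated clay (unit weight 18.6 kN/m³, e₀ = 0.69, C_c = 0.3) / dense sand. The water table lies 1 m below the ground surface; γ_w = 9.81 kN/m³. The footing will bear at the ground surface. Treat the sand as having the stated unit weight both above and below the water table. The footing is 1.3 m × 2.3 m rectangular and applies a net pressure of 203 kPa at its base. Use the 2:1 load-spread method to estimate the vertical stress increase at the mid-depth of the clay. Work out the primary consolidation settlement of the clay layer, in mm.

S_c ≈ 119 mm

Mid-depth of clay below the ground surface: z = 1.3 + 7.8/2 = 5.2 m.
Total vertical stress at mid-clay: σ_v = 19.6×1.3 + 18.6×3.9 = 98.02 kPa.
Pore pressure: u = 9.81×(5.2 − 1) = 41.202 kPa.
Initial effective stress: σ'_0 = σ_v − u = 98.02 − 41.202 = 56.818 kPa.
Stress increase at mid-clay by the 2:1 spreading method:
Δσ = qBL/((B+z)(L+z)) = 203×1.3×2.3/((1.3+5.2)(2.3+5.2)) = 12.451 kPa
Final effective stress: σ'_f = σ'_0 + Δσ = 56.818 + 12.451 = 69.269 kPa.
Normally consolidated clay, so the full stress increment lies on the virgin compression line:
S_c = C_c·H/(1+e₀)·log₁₀(σ'_f/σ'_0) = 0.3×7.8/(1+0.69)×log₁₀(69.269/56.818)
    = 1.3846 × 0.086053 = 0.1191 m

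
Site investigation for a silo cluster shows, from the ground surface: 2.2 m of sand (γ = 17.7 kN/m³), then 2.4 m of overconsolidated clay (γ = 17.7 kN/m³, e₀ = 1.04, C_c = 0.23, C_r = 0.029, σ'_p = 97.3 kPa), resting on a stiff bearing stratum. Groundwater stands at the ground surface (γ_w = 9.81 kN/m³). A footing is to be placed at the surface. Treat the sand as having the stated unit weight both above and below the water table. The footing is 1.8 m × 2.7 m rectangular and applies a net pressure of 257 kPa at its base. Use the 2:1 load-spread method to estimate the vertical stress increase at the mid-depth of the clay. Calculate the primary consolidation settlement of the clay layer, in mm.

Mid-depth of clay below the ground surface: z = 2.2 + 2.4/2 = 3.4 m.
Total vertical stress at mid-clay: σ_v = 17.7×2.2 + 17.7×1.2 = 60.18 kPa.
Pore pressure: u = 9.81×(3.4 − 0) = 33.354 kPa.
Initial effective stress: σ'_0 = σ_v − u = 60.18 − 33.354 = 26.826 kPa.
Stress increase at mid-clay by the 2:1 spreading method:
Δσ = qBL/((B+z)(L+z)) = 257×1.8×2.7/((1.8+3.4)(2.7+3.4)) = 39.376 kPa
Final effective stress: σ'_f = 26.826 + 39.376 = 66.202 kPa.
σ'_f = 66.202 ≤ σ'_p = 97.3 kPa, so the clay remains overconsolidated and only the recompression index applies:
S_c = C_r·H/(1+e₀)·log₁₀(σ'_f/σ'_0) = 0.029×2.4/2.04×log₁₀(66.202/26.826)
    = 0.034119 × 0.39232 = 0.01339 m

S_c ≈ 13.4 mm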